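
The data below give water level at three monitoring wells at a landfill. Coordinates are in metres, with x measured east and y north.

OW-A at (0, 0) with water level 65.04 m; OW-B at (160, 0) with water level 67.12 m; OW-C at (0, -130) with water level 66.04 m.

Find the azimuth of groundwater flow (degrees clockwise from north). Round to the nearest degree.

∂h/∂x = (67.12 − 65.04) / (160 − 0) = +0.01300
∂h/∂y = (66.04 − 65.04) / (-130 − 0) = -0.007692
Flow direction (−∇h) has components (-0.01300 E, +0.007692 N).
Azimuth = atan2(E, N) = atan2(-0.01300, +0.007692) = 300.6° ≈ 301°.

301°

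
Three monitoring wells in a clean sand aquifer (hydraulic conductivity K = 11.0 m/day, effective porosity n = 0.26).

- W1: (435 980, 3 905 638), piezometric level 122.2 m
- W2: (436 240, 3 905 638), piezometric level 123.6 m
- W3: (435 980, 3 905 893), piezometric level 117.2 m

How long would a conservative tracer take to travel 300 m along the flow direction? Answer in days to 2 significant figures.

∂h/∂x = (123.6 − 122.2) / (436240 − 435980) = +0.005385
∂h/∂y = (117.2 − 122.2) / (3905893 − 3905638) = -0.01961
|∇h| = √(0.005385² + -0.01961²) = 0.02034
Seepage velocity v = K·i/n = 11.0 × 0.02034 / 0.26 = 0.8605 m/day.
t = 300 / 0.8605 = 348.6 days.

350 days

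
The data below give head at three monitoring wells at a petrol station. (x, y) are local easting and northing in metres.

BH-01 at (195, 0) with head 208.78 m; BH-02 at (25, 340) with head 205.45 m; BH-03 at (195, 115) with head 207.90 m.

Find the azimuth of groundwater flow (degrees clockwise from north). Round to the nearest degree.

Taking BH-01 as reference: BH-02−BH-01 = (-170, 340, -3.33); BH-03−BH-01 = (0, 115, -0.88).
Determinant of the coordinate differences = (-170)·115 − 0·340 = -19550.
∂h/∂x = [(-3.33)·115 − (-0.88)·340] / -19550 = +0.004284
∂h/∂y = [(-170)·(-0.88) − 0·(-3.33)] / -19550 = -0.007652
Flow direction (−∇h) has components (-0.004284 E, +0.007652 N).
Azimuth = atan2(E, N) = atan2(-0.004284, +0.007652) = 330.8° ≈ 331°.

331°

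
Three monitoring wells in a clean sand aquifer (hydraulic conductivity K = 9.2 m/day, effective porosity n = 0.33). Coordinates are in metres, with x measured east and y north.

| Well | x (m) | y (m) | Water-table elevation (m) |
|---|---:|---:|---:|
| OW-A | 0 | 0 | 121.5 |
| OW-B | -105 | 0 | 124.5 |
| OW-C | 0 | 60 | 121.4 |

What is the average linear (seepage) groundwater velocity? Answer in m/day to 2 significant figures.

0.80 m/day

∂h/∂x = (124.5 − 121.5) / (-105 − 0) = -0.02857
∂h/∂y = (121.4 − 121.5) / (60 − 0) = -0.001667
|∇h| = √(-0.02857² + -0.001667²) = 0.02862
Seepage velocity v = K·i/n = 9.2 × 0.02862 / 0.33 = 0.7979 m/day.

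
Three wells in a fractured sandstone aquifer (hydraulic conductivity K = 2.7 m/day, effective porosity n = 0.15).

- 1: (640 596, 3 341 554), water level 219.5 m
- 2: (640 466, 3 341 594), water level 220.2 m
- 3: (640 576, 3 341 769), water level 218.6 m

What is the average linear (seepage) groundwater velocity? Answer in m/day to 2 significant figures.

Three-point gradient (reference 1): Δ to 2 = (-130, 40, +0.7), Δ to 3 = (-20, 215, -0.9).
∂h/∂x = -0.006869, ∂h/∂y = -0.004825 (det = -27150).
|∇h| = √(-0.006869² + -0.004825²) = 0.008394
Seepage velocity v = K·i/n = 2.7 × 0.008394 / 0.15 = 0.1511 m/day.

0.15 m/day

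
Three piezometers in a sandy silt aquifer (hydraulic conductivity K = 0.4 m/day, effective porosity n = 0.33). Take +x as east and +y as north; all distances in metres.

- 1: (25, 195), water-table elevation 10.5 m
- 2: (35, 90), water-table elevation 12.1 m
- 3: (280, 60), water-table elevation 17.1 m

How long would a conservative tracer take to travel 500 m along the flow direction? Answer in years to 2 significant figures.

Three-point gradient (reference 1): Δ to 2 = (10, -105, +1.6), Δ to 3 = (255, -135, +6.6).
∂h/∂x = +0.01876, ∂h/∂y = -0.01345 (det = 25425).
|∇h| = √(0.01876² + -0.01345²) = 0.02308
Seepage velocity v = K·i/n = 0.4 × 0.02308 / 0.33 = 0.02798 m/day.
t = 500 / 0.02798 = 1.787e+04 days = 48.9 years.

49 years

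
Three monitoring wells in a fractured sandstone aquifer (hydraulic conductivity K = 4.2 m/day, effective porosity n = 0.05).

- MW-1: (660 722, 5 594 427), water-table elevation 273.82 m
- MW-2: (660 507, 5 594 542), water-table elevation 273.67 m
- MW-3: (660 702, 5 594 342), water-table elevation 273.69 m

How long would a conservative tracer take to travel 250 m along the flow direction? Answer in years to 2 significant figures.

Taking MW-1 as reference: MW-2−MW-1 = (-215, 115, -0.15); MW-3−MW-1 = (-20, -85, -0.13).
Determinant of the coordinate differences = (-215)·(-85) − (-20)·115 = 20575.
∂h/∂x = [(-0.15)·(-85) − (-0.13)·115] / 20575 = +0.001346
∂h/∂y = [(-215)·(-0.13) − (-20)·(-0.15)] / 20575 = +0.001213
|∇h| = √(0.001346² + 0.001213²) = 0.001812
Seepage velocity v = K·i/n = 4.2 × 0.001812 / 0.05 = 0.1522 m/day.
t = 250 / 0.1522 = 1643 days = 4.5 years.

4.5 years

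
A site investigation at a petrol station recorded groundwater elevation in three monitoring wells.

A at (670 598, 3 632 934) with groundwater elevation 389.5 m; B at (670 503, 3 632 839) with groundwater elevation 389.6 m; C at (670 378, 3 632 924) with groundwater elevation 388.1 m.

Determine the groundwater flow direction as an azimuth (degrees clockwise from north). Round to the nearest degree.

With h = a·x + b·y + c and A as origin, the differences give:
  (-95)·a + (-95)·b = +0.1
  (-220)·a + (-10)·b = -1.4
Eliminate b (×(-10) and ×(-95), subtract): -19950·a = -134.00 → a = ∂h/∂x = +0.006717
Back-substitute: b = ∂h/∂y = -0.007769.
Flow direction (−∇h) has components (-0.006717 E, +0.007769 N).
Azimuth = atan2(E, N) = atan2(-0.006717, +0.007769) = 319.2° ≈ 319°.

319°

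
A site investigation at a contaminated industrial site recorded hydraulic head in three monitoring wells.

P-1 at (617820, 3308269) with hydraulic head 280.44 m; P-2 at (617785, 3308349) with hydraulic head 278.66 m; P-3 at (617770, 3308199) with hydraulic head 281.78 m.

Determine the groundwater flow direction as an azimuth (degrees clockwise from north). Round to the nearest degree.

Three-point gradient (reference P-1): Δ to P-2 = (-35, 80, -1.78), Δ to P-3 = (-50, -70, +1.34).
∂h/∂x = +0.002698, ∂h/∂y = -0.02107 (det = 6450).
Flow direction (−∇h) has components (-0.002698 E, +0.02107 N).
Azimuth = atan2(E, N) = atan2(-0.002698, +0.02107) = 352.7° ≈ 353°.

353°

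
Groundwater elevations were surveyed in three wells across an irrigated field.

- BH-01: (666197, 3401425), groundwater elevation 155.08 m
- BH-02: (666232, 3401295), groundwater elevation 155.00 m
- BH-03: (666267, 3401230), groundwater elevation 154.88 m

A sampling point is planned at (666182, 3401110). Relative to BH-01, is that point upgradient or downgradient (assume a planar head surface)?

upgradient

With h = a·x + b·y + c and BH-01 as origin, the differences give:
  35·a + (-130)·b = -0.08
  70·a + (-195)·b = -0.20
Eliminate b (×(-195) and ×(-130), subtract): 2275·a = -10.400 → a = ∂h/∂x = -0.004571
Back-substitute: b = ∂h/∂y = -0.0006154.
Head at (666182, 3401110) = 155.08 + (-0.004571)·(-15) + (-0.0006154)·(-315) = 155.34 m.
That is higher than the 155.08 m at BH-01, so the point is upgradient.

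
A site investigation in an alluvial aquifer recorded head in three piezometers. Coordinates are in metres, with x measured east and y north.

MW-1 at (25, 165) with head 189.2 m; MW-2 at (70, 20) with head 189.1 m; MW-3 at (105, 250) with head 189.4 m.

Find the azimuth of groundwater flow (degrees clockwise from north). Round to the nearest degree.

With h = a·x + b·y + c and MW-1 as origin, the differences give:
  45·a + (-145)·b = -0.1
  80·a + 85·b = +0.2
Eliminate b (×85 and ×(-145), subtract): 15425·a = 20.50 → a = ∂h/∂x = +0.001329
Back-substitute: b = ∂h/∂y = +0.001102.
Flow direction (−∇h) has components (-0.001329 E, -0.001102 N).
Azimuth = atan2(E, N) = atan2(-0.001329, -0.001102) = 230.3° ≈ 230°.

230°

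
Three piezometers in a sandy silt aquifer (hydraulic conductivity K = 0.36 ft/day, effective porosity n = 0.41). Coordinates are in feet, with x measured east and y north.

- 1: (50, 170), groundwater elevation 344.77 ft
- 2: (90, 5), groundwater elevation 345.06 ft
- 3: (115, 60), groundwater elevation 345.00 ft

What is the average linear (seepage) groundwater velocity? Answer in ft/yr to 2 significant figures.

0.58 ft/yr

Differences from 1: to 2 (Δx, Δy, Δh) = (40, -165, +0.29); to 3 = (65, -110, +0.23).
Solve a·Δx + b·Δy = Δh: det = 40·(-110) − 65·(-165) = 6325.
∂h/∂x = [(+0.29)·(-110) − (+0.23)·(-165)] / 6325 = +0.0009565
∂h/∂y = [40·(+0.23) − 65·(+0.29)] / 6325 = -0.001526
|∇h| = √(0.0009565² + -0.001526²) = 0.001801
Seepage velocity v = K·i/n = 0.36 × 0.001801 / 0.41 = 0.001581 ft/day = 0.5775 ft/yr.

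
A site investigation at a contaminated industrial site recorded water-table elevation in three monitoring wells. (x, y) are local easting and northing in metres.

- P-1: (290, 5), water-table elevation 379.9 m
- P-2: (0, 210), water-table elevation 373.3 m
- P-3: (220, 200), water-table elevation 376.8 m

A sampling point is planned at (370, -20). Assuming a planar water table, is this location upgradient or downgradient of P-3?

With h = a·x + b·y + c and P-1 as origin, the differences give:
  (-290)·a + 205·b = -6.6
  (-70)·a + 195·b = -3.1
Eliminate b (×195 and ×205, subtract): -42200·a = -651.50 → a = ∂h/∂x = +0.01544
Back-substitute: b = ∂h/∂y = -0.01036.
Head at (370, -20) = 379.9 + (+0.01544)·(80) + (-0.01036)·(-25) = 381.39 m.
That is higher than the 376.8 m at P-3, so the point is upgradient.

upgradient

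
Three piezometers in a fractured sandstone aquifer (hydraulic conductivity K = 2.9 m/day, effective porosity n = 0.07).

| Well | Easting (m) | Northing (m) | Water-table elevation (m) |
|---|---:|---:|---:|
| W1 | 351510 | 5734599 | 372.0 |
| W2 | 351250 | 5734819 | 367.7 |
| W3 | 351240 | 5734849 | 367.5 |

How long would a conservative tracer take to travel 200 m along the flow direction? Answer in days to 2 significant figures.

Differences from W1: to W2 (Δx, Δy, Δh) = (-260, 220, -4.3); to W3 = (-270, 250, -4.5).
Solve a·Δx + b·Δy = Δh: det = (-260)·250 − (-270)·220 = -5600.
∂h/∂x = [(-4.3)·250 − (-4.5)·220] / -5600 = +0.01518
∂h/∂y = [(-260)·(-4.5) − (-270)·(-4.3)] / -5600 = -0.001607
|∇h| = √(0.01518² + -0.001607²) = 0.01526
Seepage velocity v = K·i/n = 2.9 × 0.01526 / 0.07 = 0.6322 m/day.
t = 200 / 0.6322 = 316.4 days.

320 days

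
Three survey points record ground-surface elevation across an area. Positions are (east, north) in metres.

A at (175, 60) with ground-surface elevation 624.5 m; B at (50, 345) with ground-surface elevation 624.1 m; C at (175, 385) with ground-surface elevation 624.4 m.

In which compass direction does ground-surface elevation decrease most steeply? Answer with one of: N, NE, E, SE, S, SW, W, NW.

W

With z = a·x + b·y + c and A as origin, the differences give:
  (-125)·a + 285·b = -0.4
  0·a + 325·b = -0.1
Eliminate b (×325 and ×285, subtract): -40625·a = -101.50 → a = ∂z/∂x = +0.002498
Back-substitute: b = ∂z/∂y = -0.0003077.
Steepest decrease is along −∇f = (-0.002498 E, +0.0003077 N) → west.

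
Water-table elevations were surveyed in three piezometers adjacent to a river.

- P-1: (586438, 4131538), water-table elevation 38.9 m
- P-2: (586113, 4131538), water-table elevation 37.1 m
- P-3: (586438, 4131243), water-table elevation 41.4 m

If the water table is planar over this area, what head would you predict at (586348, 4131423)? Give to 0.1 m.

∂h/∂x = (37.1 − 38.9) / (586113 − 586438) = +0.005538
∂h/∂y = (41.4 − 38.9) / (4131243 − 4131538) = -0.008475
h(586348, 4131423) = 38.9 + (+0.005538)·(-90) + (-0.008475)·(-115) = 38.9 -0.498 +0.975 = 39.376 m.

39.4 m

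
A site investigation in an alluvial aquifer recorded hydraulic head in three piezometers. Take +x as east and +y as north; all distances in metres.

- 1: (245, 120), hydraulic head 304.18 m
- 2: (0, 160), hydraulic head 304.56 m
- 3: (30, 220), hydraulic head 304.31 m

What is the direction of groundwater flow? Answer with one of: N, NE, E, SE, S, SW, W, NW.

Three-point gradient (reference 1): Δ to 2 = (-245, 40, +0.38), Δ to 3 = (-215, 100, +0.13).
∂h/∂x = -0.002063, ∂h/∂y = -0.003135 (det = -15900).
Flow = −∇h = (+0.002063 east, +0.003135 north), which points northeast.

NE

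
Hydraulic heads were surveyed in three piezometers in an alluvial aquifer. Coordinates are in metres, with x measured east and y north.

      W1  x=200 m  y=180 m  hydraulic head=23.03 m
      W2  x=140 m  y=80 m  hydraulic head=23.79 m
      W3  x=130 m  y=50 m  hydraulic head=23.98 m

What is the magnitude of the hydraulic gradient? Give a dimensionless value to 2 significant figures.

0.0067

With h = a·x + b·y + c and W1 as origin, the differences give:
  (-60)·a + (-100)·b = +0.76
  (-70)·a + (-130)·b = +0.95
Eliminate b (×(-130) and ×(-100), subtract): 800·a = -3.800 → a = ∂h/∂x = -0.004750
Back-substitute: b = ∂h/∂y = -0.004750.
|∇h| = √(-0.004750² + -0.004750²) = 0.006718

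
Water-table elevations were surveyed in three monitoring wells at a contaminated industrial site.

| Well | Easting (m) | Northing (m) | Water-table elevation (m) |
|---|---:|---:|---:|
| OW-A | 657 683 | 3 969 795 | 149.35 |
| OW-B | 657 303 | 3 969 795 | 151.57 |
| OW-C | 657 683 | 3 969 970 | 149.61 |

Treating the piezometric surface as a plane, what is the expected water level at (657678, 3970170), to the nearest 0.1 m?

∂h/∂x = (151.57 − 149.35) / (657303 − 657683) = -0.005842
∂h/∂y = (149.61 − 149.35) / (3969970 − 3969795) = +0.001486
h(657678, 3970170) = 149.35 + (-0.005842)·(-5) + (+0.001486)·(375) = 149.35 +0.029 +0.557 = 149.936 m.

149.9 m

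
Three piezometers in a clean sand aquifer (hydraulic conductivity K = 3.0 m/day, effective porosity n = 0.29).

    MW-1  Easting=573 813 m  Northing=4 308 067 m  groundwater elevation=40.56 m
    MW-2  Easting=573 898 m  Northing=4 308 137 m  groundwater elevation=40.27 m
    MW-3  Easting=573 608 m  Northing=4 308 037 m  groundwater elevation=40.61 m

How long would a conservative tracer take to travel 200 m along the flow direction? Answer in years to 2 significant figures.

11 years

Taking MW-1 as reference: MW-2−MW-1 = (85, 70, -0.29); MW-3−MW-1 = (-205, -30, +0.05).
Solve a·Δx + b·Δy = Δh: det = 85·(-30) − (-205)·70 = 11800.
∂h/∂x = [(-0.29)·(-30) − (+0.05)·70] / 11800 = +0.0004407
∂h/∂y = [85·(+0.05) − (-205)·(-0.29)] / 11800 = -0.004678
|∇h| = √(0.0004407² + -0.004678²) = 0.004699
Seepage velocity v = K·i/n = 3.0 × 0.004699 / 0.29 = 0.04861 m/day.
t = 200 / 0.04861 = 4114 days = 11.3 years.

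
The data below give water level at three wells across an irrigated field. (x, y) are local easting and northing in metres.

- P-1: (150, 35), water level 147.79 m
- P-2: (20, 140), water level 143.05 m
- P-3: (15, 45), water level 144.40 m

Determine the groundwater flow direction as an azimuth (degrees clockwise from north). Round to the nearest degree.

303°

With h = a·x + b·y + c and P-1 as origin, the differences give:
  (-130)·a + 105·b = -4.74
  (-135)·a + 10·b = -3.39
Eliminate b (×10 and ×105, subtract): 12875·a = 308.550 → a = ∂h/∂x = +0.02397
Back-substitute: b = ∂h/∂y = -0.01547.
Flow direction (−∇h) has components (-0.02397 E, +0.01547 N).
Azimuth = atan2(E, N) = atan2(-0.02397, +0.01547) = 302.8° ≈ 303°.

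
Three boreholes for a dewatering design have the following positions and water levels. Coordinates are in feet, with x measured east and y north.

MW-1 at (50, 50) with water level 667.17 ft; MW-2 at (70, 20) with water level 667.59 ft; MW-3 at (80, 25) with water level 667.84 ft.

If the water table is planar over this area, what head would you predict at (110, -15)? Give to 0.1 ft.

668.5 ft

With h = a·x + b·y + c and MW-1 as origin, the differences give:
  20·a + (-30)·b = +0.42
  30·a + (-25)·b = +0.67
Eliminate b (×(-25) and ×(-30), subtract): 400·a = 9.600 → a = ∂h/∂x = +0.02400
Back-substitute: b = ∂h/∂y = +0.002000.
h(110, -15) = 667.17 + (+0.02400)·(60) + (+0.002000)·(-65) = 667.17 +1.440 -0.130 = 668.480 ft.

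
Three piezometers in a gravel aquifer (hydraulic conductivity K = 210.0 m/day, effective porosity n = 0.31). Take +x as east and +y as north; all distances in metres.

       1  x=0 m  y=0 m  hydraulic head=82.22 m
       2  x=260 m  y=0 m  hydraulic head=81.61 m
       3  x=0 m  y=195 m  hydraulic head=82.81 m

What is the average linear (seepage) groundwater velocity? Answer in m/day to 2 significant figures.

2.6 m/day

∂h/∂x = (81.61 − 82.22) / (260 − 0) = -0.002346
∂h/∂y = (82.81 − 82.22) / (195 − 0) = +0.003026
|∇h| = √(-0.002346² + 0.003026²) = 0.003829
Seepage velocity v = K·i/n = 210.0 × 0.003829 / 0.31 = 2.594 m/day.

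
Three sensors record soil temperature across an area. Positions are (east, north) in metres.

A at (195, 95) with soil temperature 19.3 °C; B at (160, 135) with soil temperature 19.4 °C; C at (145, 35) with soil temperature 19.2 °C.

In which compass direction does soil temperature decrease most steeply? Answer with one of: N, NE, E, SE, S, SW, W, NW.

Three-point gradient (reference A): Δ to B = (-35, 40, +0.1), Δ to C = (-50, -60, -0.1).
∂T/∂x = -0.0004878, ∂T/∂y = +0.002073 (det = 4100).
Steepest decrease is along −∇f = (+0.0004878 E, -0.002073 N) → south.

S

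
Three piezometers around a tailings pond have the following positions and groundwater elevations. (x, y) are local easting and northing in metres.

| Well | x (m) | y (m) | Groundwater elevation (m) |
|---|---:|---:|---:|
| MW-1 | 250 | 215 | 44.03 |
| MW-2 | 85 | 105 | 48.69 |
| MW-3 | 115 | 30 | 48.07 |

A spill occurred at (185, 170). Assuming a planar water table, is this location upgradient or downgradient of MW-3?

Differences from MW-1: to MW-2 (Δx, Δy, Δh) = (-165, -110, +4.66); to MW-3 = (-135, -185, +4.04).
Determinant of the coordinate differences = (-165)·(-185) − (-135)·(-110) = 15675.
∂h/∂x = [(+4.66)·(-185) − (+4.04)·(-110)] / 15675 = -0.02665
∂h/∂y = [(-165)·(+4.04) − (-135)·(+4.66)] / 15675 = -0.002392
Head at (185, 170) = 44.03 + (-0.02665)·(-65) + (-0.002392)·(-45) = 45.87 m.
That is lower than the 48.07 m at MW-3, so the point is downgradient.

downgradient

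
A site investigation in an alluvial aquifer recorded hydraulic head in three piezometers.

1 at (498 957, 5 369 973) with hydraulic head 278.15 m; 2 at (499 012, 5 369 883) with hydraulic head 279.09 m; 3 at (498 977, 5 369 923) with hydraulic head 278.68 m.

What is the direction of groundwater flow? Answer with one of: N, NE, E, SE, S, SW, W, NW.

With h = a·x + b·y + c and 1 as origin, the differences give:
  55·a + (-90)·b = +0.94
  20·a + (-50)·b = +0.53
Eliminate b (×(-50) and ×(-90), subtract): -950·a = 0.700 → a = ∂h/∂x = -0.0007368
Back-substitute: b = ∂h/∂y = -0.01089.
Flow = −∇h = (+0.0007368 east, +0.01089 north), which points north.

N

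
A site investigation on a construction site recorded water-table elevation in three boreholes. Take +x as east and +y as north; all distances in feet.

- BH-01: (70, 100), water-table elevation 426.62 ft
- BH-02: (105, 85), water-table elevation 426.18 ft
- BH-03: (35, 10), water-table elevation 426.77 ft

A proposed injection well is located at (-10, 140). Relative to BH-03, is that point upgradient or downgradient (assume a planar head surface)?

Three-point gradient (reference BH-01): Δ to BH-02 = (35, -15, -0.44), Δ to BH-03 = (-35, -90, +0.15).
∂h/∂x = -0.01139, ∂h/∂y = +0.002762 (det = -3675).
Head at (-10, 140) = 426.62 + (-0.01139)·(-80) + (+0.002762)·(40) = 427.64 ft.
That is higher than the 426.77 ft at BH-03, so the point is upgradient.

upgradient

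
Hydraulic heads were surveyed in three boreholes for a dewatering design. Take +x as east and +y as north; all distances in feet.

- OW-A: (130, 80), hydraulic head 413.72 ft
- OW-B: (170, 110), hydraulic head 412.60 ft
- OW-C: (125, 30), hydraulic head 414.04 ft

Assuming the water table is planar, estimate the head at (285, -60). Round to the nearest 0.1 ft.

410.4 ft

With h = a·x + b·y + c and OW-A as origin, the differences give:
  40·a + 30·b = -1.12
  (-5)·a + (-50)·b = +0.32
Eliminate b (×(-50) and ×30, subtract): -1850·a = 46.400 → a = ∂h/∂x = -0.02508
Back-substitute: b = ∂h/∂y = -0.003892.
h(285, -60) = 413.72 + (-0.02508)·(155) + (-0.003892)·(-140) = 413.72 -3.888 +0.545 = 410.377 ft.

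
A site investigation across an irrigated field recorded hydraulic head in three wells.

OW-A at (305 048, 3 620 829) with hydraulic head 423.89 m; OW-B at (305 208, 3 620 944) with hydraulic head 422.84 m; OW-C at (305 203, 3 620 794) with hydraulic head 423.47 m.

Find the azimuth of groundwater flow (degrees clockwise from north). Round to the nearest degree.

Differences from OW-A: to OW-B (Δx, Δy, Δh) = (160, 115, -1.05); to OW-C = (155, -35, -0.42).
Determinant of the coordinate differences = 160·(-35) − 155·115 = -23425.
∂h/∂x = [(-1.05)·(-35) − (-0.42)·115] / -23425 = -0.003631
∂h/∂y = [160·(-0.42) − 155·(-1.05)] / -23425 = -0.004079
Flow direction (−∇h) has components (+0.003631 E, +0.004079 N).
Azimuth = atan2(E, N) = atan2(+0.003631, +0.004079) = 41.7° ≈ 042°.

042°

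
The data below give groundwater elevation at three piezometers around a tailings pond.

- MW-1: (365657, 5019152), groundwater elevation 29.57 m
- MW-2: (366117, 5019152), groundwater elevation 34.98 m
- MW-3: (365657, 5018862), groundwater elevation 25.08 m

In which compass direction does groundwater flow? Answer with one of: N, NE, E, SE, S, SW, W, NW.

SW

∂h/∂x = (34.98 − 29.57) / (366117 − 365657) = +0.01176
∂h/∂y = (25.08 − 29.57) / (5018862 − 5019152) = +0.01548
Flow = −∇h = (-0.01176 east, -0.01548 north), which points southwest.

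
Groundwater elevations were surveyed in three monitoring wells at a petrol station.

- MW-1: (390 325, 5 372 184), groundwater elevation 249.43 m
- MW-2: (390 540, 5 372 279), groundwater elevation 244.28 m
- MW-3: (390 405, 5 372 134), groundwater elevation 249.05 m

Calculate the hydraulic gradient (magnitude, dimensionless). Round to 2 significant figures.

Taking MW-1 as reference: MW-2−MW-1 = (215, 95, -5.15); MW-3−MW-1 = (80, -50, -0.38).
Determinant of the coordinate differences = 215·(-50) − 80·95 = -18350.
∂h/∂x = [(-5.15)·(-50) − (-0.38)·95] / -18350 = -0.01600
∂h/∂y = [215·(-0.38) − 80·(-5.15)] / -18350 = -0.01800
|∇h| = √(-0.01600² + -0.01800²) = 0.02408

0.024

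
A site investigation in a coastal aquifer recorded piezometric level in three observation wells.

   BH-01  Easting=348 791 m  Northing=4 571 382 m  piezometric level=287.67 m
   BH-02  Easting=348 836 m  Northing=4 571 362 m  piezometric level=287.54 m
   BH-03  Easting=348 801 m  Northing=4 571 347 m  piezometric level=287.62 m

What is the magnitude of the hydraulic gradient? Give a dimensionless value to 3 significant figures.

0.00267

With h = a·x + b·y + c and BH-01 as origin, the differences give:
  45·a + (-20)·b = -0.13
  10·a + (-35)·b = -0.05
Eliminate b (×(-35) and ×(-20), subtract): -1375·a = 3.550 → a = ∂h/∂x = -0.002582
Back-substitute: b = ∂h/∂y = +0.0006909.
|∇h| = √(-0.002582² + 0.0006909²) = 0.002673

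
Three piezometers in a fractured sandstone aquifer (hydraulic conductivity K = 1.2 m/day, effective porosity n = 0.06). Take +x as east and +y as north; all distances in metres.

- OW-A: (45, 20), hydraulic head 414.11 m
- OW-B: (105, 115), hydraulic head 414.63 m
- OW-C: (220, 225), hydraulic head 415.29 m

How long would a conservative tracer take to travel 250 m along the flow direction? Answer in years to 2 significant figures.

7.1 years

Three-point gradient (reference OW-A): Δ to OW-B = (60, 95, +0.52), Δ to OW-C = (175, 205, +1.18).
∂h/∂x = +0.001272, ∂h/∂y = +0.004671 (det = -4325).
|∇h| = √(0.001272² + 0.004671²) = 0.004841
Seepage velocity v = K·i/n = 1.2 × 0.004841 / 0.06 = 0.09682 m/day.
t = 250 / 0.09682 = 2582 days = 7.07 years.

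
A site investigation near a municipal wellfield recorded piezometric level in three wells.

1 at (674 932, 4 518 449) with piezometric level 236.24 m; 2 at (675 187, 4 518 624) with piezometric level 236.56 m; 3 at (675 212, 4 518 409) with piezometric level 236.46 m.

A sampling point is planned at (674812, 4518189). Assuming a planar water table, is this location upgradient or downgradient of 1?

downgradient

Taking 1 as reference: 2−1 = (255, 175, +0.32); 3−1 = (280, -40, +0.22).
Solve a·Δx + b·Δy = Δh: det = 255·(-40) − 280·175 = -59200.
∂h/∂x = [(+0.32)·(-40) − (+0.22)·175] / -59200 = +0.0008666
∂h/∂y = [255·(+0.22) − 280·(+0.32)] / -59200 = +0.0005659
Head at (674812, 4518189) = 236.24 + (+0.0008666)·(-120) + (+0.0005659)·(-260) = 235.99 m.
That is lower than the 236.24 m at 1, so the point is downgradient.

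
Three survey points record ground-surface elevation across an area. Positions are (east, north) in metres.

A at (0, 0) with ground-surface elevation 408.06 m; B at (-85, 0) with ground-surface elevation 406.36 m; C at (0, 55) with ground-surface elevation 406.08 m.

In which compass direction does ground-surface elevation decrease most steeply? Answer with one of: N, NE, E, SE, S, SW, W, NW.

NW

∂z/∂x = (406.36 − 408.06) / (-85 − 0) = +0.02000
∂z/∂y = (406.08 − 408.06) / (55 − 0) = -0.03600
Steepest decrease is along −∇f = (-0.02000 E, +0.03600 N) → northwest.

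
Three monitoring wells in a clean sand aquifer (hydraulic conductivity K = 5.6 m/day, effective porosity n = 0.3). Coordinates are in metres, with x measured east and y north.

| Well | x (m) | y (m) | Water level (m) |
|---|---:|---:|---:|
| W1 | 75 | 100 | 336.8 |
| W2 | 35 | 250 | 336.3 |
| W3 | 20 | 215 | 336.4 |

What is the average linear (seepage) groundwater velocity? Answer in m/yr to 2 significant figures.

Taking W1 as reference: W2−W1 = (-40, 150, -0.5); W3−W1 = (-55, 115, -0.4).
Determinant of the coordinate differences = (-40)·115 − (-55)·150 = 3650.
∂h/∂x = [(-0.5)·115 − (-0.4)·150] / 3650 = +0.0006849
∂h/∂y = [(-40)·(-0.4) − (-55)·(-0.5)] / 3650 = -0.003151
|∇h| = √(0.0006849² + -0.003151²) = 0.003225
Seepage velocity v = K·i/n = 5.6 × 0.003225 / 0.3 = 0.0602 m/day = 21.99 m/yr.

22 m/yr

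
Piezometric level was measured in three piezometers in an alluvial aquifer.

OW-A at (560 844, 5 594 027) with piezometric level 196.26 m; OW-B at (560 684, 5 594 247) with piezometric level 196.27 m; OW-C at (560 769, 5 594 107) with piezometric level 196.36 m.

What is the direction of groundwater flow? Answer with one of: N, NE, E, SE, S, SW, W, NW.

NE

Taking OW-A as reference: OW-B−OW-A = (-160, 220, +0.01); OW-C−OW-A = (-75, 80, +0.10).
Determinant of the coordinate differences = (-160)·80 − (-75)·220 = 3700.
∂h/∂x = [(+0.01)·80 − (+0.10)·220] / 3700 = -0.005730
∂h/∂y = [(-160)·(+0.10) − (-75)·(+0.01)] / 3700 = -0.004122
Flow = −∇h = (+0.005730 east, +0.004122 north), which points northeast.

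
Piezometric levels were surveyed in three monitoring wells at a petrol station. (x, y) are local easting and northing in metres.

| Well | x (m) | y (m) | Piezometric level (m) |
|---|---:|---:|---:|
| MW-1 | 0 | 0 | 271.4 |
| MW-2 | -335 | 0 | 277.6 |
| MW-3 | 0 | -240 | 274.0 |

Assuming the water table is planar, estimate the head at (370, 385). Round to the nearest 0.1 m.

∂h/∂x = (277.6 − 271.4) / (-335 − 0) = -0.01851
∂h/∂y = (274.0 − 271.4) / (-240 − 0) = -0.01083
h(370, 385) = 271.4 + (-0.01851)·(370) + (-0.01083)·(385) = 271.4 -6.848 -4.171 = 260.381 m.

260.4 m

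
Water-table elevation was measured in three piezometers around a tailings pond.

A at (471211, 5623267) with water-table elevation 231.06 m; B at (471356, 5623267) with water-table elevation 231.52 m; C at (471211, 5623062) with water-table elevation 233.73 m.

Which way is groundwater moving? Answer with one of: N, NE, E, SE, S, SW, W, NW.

∂h/∂x = (231.52 − 231.06) / (471356 − 471211) = +0.003172
∂h/∂y = (233.73 − 231.06) / (5623062 − 5623267) = -0.01302
Flow = −∇h = (-0.003172 east, +0.01302 north), which points north.

N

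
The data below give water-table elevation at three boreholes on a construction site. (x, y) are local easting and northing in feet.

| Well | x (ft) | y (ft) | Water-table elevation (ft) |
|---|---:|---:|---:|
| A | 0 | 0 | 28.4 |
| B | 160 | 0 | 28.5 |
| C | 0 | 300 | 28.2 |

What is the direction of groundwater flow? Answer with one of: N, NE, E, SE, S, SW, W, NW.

NW

∂h/∂x = (28.5 − 28.4) / (160 − 0) = +0.0006250
∂h/∂y = (28.2 − 28.4) / (300 − 0) = -0.0006667
Flow = −∇h = (-0.0006250 east, +0.0006667 north), which points northwest.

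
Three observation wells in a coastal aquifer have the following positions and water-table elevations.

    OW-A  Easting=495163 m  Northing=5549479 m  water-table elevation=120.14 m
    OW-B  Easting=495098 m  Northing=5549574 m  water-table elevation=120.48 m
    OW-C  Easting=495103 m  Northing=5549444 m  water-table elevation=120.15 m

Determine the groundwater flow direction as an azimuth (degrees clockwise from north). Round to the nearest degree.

147°

Three-point gradient (reference OW-A): Δ to OW-B = (-65, 95, +0.34), Δ to OW-C = (-60, -35, +0.01).
∂h/∂x = -0.001611, ∂h/∂y = +0.002476 (det = 7975).
Flow direction (−∇h) has components (+0.001611 E, -0.002476 N).
Azimuth = atan2(E, N) = atan2(+0.001611, -0.002476) = 147.0° ≈ 147°.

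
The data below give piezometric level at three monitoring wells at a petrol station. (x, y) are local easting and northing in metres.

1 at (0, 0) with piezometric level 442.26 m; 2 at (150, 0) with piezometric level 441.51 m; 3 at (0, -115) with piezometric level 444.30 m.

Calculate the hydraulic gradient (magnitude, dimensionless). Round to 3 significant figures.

∂h/∂x = (441.51 − 442.26) / (150 − 0) = -0.005000
∂h/∂y = (444.30 − 442.26) / (-115 − 0) = -0.01774
|∇h| = √(-0.005000² + -0.01774²) = 0.01843

0.0184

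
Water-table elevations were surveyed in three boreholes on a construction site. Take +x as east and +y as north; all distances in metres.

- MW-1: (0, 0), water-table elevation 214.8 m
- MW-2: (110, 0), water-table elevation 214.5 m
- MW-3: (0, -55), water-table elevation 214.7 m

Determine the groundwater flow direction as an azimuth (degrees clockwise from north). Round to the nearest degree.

124°

∂h/∂x = (214.5 − 214.8) / (110 − 0) = -0.002727
∂h/∂y = (214.7 − 214.8) / (-55 − 0) = +0.001818
Flow direction (−∇h) has components (+0.002727 E, -0.001818 N).
Azimuth = atan2(E, N) = atan2(+0.002727, -0.001818) = 123.7° ≈ 124°.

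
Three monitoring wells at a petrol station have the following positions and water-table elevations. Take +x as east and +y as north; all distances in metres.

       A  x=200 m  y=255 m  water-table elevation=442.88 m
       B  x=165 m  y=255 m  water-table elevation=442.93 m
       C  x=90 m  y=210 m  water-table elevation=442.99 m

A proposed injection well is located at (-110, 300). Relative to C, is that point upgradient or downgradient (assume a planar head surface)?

upgradient

Taking A as reference: B−A = (-35, 0, +0.05); C−A = (-110, -45, +0.11).
Determinant of the coordinate differences = (-35)·(-45) − (-110)·0 = 1575.
∂h/∂x = [(+0.05)·(-45) − (+0.11)·0] / 1575 = -0.001429
∂h/∂y = [(-35)·(+0.11) − (-110)·(+0.05)] / 1575 = +0.001048
Head at (-110, 300) = 442.88 + (-0.001429)·(-310) + (+0.001048)·(45) = 443.37 m.
That is higher than the 442.99 m at C, so the point is upgradient.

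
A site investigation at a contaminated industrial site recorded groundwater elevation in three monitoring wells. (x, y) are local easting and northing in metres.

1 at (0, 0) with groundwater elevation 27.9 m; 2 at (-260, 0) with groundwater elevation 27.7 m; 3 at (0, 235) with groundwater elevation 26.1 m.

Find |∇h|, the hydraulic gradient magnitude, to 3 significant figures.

0.00770

∂h/∂x = (27.7 − 27.9) / (-260 − 0) = +0.0007692
∂h/∂y = (26.1 − 27.9) / (235 − 0) = -0.007660
|∇h| = √(0.0007692² + -0.007660²) = 0.007699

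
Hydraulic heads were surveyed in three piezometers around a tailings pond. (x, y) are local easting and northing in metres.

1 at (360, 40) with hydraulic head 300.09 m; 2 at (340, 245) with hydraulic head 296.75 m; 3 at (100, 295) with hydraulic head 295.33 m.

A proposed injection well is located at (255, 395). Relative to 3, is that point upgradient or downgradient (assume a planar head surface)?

downgradient

Differences from 1: to 2 (Δx, Δy, Δh) = (-20, 205, -3.34); to 3 = (-260, 255, -4.76).
Solve a·Δx + b·Δy = Δh: det = (-20)·255 − (-260)·205 = 48200.
∂h/∂x = [(-3.34)·255 − (-4.76)·205] / 48200 = +0.002575
∂h/∂y = [(-20)·(-4.76) − (-260)·(-3.34)] / 48200 = -0.01604
Head at (255, 395) = 300.09 + (+0.002575)·(-105) + (-0.01604)·(355) = 294.12 m.
That is lower than the 295.33 m at 3, so the point is downgradient.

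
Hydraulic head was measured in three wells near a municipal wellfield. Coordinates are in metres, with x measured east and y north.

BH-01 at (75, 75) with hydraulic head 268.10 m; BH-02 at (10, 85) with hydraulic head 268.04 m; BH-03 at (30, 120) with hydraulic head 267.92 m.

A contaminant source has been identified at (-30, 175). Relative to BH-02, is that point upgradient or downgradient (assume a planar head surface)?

With h = a·x + b·y + c and BH-01 as origin, the differences give:
  (-65)·a + 10·b = -0.06
  (-45)·a + 45·b = -0.18
Eliminate b (×45 and ×10, subtract): -2475·a = -0.900 → a = ∂h/∂x = +0.0003636
Back-substitute: b = ∂h/∂y = -0.003636.
Head at (-30, 175) = 268.10 + (+0.0003636)·(-105) + (-0.003636)·(100) = 267.70 m.
That is lower than the 268.04 m at BH-02, so the point is downgradient.

downgradient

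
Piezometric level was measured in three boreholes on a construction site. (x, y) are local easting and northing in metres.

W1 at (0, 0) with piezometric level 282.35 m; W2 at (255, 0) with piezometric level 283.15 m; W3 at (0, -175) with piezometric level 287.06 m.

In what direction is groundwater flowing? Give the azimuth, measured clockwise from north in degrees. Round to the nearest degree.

∂h/∂x = (283.15 − 282.35) / (255 − 0) = +0.003137
∂h/∂y = (287.06 − 282.35) / (-175 − 0) = -0.02691
Flow direction (−∇h) has components (-0.003137 E, +0.02691 N).
Azimuth = atan2(E, N) = atan2(-0.003137, +0.02691) = 353.4° ≈ 353°.

353°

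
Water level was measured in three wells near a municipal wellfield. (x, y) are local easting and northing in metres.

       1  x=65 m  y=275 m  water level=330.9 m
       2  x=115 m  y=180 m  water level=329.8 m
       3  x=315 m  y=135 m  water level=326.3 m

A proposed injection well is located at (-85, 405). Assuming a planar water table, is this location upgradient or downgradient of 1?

upgradient

Three-point gradient (reference 1): Δ to 2 = (50, -95, -1.1), Δ to 3 = (250, -140, -4.6).
∂h/∂x = -0.01690, ∂h/∂y = +0.002687 (det = 16750).
Head at (-85, 405) = 330.9 + (-0.01690)·(-150) + (+0.002687)·(130) = 333.78 m.
That is higher than the 330.9 m at 1, so the point is upgradient.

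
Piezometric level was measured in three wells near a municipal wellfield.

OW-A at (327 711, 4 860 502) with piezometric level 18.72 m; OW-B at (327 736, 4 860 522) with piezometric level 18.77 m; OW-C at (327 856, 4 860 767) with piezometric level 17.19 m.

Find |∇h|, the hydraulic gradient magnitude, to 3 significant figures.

0.0170

With h = a·x + b·y + c and OW-A as origin, the differences give:
  25·a + 20·b = +0.05
  145·a + 265·b = -1.53
Eliminate b (×265 and ×20, subtract): 3725·a = 43.850 → a = ∂h/∂x = +0.01177
Back-substitute: b = ∂h/∂y = -0.01221.
|∇h| = √(0.01177² + -0.01221²) = 0.01696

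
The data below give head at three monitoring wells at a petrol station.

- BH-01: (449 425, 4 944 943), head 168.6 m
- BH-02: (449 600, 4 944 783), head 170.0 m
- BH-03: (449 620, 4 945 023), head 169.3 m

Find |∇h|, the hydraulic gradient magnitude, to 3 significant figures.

0.00597

With h = a·x + b·y + c and BH-01 as origin, the differences give:
  175·a + (-160)·b = +1.4
  195·a + 80·b = +0.7
Eliminate b (×80 and ×(-160), subtract): 45200·a = 224.00 → a = ∂h/∂x = +0.004956
Back-substitute: b = ∂h/∂y = -0.003330.
|∇h| = √(0.004956² + -0.003330²) = 0.005971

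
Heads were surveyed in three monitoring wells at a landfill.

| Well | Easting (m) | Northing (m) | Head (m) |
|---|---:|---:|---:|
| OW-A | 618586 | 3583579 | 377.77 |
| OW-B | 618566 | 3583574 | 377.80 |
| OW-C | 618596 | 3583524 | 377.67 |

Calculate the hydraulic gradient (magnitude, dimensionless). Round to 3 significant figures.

Differences from OW-A: to OW-B (Δx, Δy, Δh) = (-20, -5, +0.03); to OW-C = (10, -55, -0.10).
Determinant of the coordinate differences = (-20)·(-55) − 10·(-5) = 1150.
∂h/∂x = [(+0.03)·(-55) − (-0.10)·(-5)] / 1150 = -0.001870
∂h/∂y = [(-20)·(-0.10) − 10·(+0.03)] / 1150 = +0.001478
|∇h| = √(-0.001870² + 0.001478²) = 0.002384

0.00238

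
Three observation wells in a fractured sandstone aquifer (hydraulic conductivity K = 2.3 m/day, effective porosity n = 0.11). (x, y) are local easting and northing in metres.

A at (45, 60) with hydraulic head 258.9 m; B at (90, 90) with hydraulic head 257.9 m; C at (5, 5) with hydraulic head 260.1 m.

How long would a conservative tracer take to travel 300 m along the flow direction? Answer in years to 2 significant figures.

2.1 years

Taking A as reference: B−A = (45, 30, -1.0); C−A = (-40, -55, +1.2).
Solve a·Δx + b·Δy = Δh: det = 45·(-55) − (-40)·30 = -1275.
∂h/∂x = [(-1.0)·(-55) − (+1.2)·30] / -1275 = -0.01490
∂h/∂y = [45·(+1.2) − (-40)·(-1.0)] / -1275 = -0.01098
|∇h| = √(-0.01490² + -0.01098²) = 0.01851
Seepage velocity v = K·i/n = 2.3 × 0.01851 / 0.11 = 0.387 m/day.
t = 300 / 0.387 = 775.2 days = 2.12 years.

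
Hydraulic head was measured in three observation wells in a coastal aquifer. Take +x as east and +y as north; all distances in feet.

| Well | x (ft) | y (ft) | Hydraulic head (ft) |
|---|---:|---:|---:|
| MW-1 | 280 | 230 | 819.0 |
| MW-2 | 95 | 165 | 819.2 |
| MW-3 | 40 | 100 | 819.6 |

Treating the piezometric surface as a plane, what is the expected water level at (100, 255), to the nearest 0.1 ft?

Three-point gradient (reference MW-1): Δ to MW-2 = (-185, -65, +0.2), Δ to MW-3 = (-240, -130, +0.6).
∂h/∂x = +0.001538, ∂h/∂y = -0.007456 (det = 8450).
h(100, 255) = 819.0 + (+0.001538)·(-180) + (-0.007456)·(25) = 819.0 -0.277 -0.186 = 818.537 ft.

818.5 ft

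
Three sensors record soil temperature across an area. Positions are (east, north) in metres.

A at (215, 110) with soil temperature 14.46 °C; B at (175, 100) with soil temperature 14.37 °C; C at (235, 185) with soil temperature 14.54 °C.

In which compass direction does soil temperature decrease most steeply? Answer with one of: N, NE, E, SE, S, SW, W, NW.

W

Taking A as reference: B−A = (-40, -10, -0.09); C−A = (20, 75, +0.08).
Determinant of the coordinate differences = (-40)·75 − 20·(-10) = -2800.
∂T/∂x = [(-0.09)·75 − (+0.08)·(-10)] / -2800 = +0.002125
∂T/∂y = [(-40)·(+0.08) − 20·(-0.09)] / -2800 = +0.0005000
Steepest decrease is along −∇f = (-0.002125 E, -0.0005000 N) → west.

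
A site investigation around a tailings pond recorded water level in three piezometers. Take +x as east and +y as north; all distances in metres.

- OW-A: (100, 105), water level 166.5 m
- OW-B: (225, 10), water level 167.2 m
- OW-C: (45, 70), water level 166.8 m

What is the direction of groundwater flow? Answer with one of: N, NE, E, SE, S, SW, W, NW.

N

Differences from OW-A: to OW-B (Δx, Δy, Δh) = (125, -95, +0.7); to OW-C = (-55, -35, +0.3).
Determinant of the coordinate differences = 125·(-35) − (-55)·(-95) = -9600.
∂h/∂x = [(+0.7)·(-35) − (+0.3)·(-95)] / -9600 = -0.0004167
∂h/∂y = [125·(+0.3) − (-55)·(+0.7)] / -9600 = -0.007917
Flow = −∇h = (+0.0004167 east, +0.007917 north), which points north.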